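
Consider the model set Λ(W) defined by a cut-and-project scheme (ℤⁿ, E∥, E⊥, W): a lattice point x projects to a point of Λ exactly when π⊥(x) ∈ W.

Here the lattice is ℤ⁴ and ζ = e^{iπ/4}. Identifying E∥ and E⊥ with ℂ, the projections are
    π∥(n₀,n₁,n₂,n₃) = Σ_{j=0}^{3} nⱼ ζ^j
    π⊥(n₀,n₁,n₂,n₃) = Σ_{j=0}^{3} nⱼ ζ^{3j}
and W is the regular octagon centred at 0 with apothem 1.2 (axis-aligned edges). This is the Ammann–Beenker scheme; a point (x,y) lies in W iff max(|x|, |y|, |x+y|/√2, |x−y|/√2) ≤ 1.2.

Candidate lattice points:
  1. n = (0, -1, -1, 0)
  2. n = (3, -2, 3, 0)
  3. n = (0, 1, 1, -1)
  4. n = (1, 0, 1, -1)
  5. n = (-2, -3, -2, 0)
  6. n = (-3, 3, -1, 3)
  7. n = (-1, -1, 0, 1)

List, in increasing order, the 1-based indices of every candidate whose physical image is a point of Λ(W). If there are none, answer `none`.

1, 5, 7

Internal map: ζ^{3j} for j=0..3 gives (1,0), (−√2/2,√2/2), (0,−1), (√2/2,√2/2).
#1 (0, -1, -1, 0): internal (0.7071, 0.2929); octagon support 0.7071 vs apothem 1.2 → ∈ W
#2 (3, -2, 3, 0): internal (4.4142, -4.4142); octagon support 6.2426 vs apothem 1.2 → ∉ W
#3 (0, 1, 1, -1): internal (-1.4142, -1.0000); octagon support 1.7071 vs apothem 1.2 → ∉ W
#4 (1, 0, 1, -1): internal (0.2929, -1.7071); octagon support 1.7071 vs apothem 1.2 → ∉ W
#5 (-2, -3, -2, 0): internal (0.1213, -0.1213); octagon support 0.1716 vs apothem 1.2 → ∈ W
#6 (-3, 3, -1, 3): internal (-3.0000, 5.2426); octagon support 5.8284 vs apothem 1.2 → ∉ W
#7 (-1, -1, 0, 1): internal (0.4142, 0.0000); octagon support 0.4142 vs apothem 1.2 → ∈ W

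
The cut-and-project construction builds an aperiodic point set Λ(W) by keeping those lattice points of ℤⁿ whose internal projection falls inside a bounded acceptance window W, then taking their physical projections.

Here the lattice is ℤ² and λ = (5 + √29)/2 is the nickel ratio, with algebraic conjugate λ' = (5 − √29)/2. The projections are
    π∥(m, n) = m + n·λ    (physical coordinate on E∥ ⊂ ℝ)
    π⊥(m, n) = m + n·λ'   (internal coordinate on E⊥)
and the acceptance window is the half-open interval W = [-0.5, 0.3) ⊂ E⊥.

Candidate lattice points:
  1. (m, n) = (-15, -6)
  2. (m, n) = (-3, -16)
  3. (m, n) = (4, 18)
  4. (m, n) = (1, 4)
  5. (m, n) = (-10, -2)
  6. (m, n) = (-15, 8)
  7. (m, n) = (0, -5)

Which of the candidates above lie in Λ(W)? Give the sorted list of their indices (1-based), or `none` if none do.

λ' = (5−√29)/2 ≈ -0.19258.
candidate 1: (m,n)=(-15,-6) → π∥ = -15-6·λ ≈ -46.15549, π⊥ = -15-6·λ' ≈ -13.84451 ∉ [-0.5, 0.3) ⇒ out
candidate 2: (m,n)=(-3,-16) → π∥ = -3-16·λ ≈ -86.08132, π⊥ = -3-16·λ' ≈ 0.08132 ∈ [-0.5, 0.3) ⇒ IN Λ
candidate 3: (m,n)=(4,18) → π∥ = 4+18·λ ≈ 97.46648, π⊥ = 4+18·λ' ≈ 0.53352 ∉ [-0.5, 0.3) ⇒ out
candidate 4: (m,n)=(1,4) → π∥ = 1+4·λ ≈ 21.77033, π⊥ = 1+4·λ' ≈ 0.22967 ∈ [-0.5, 0.3) ⇒ IN Λ
candidate 5: (m,n)=(-10,-2) → π∥ = -10-2·λ ≈ -20.38516, π⊥ = -10-2·λ' ≈ -9.61484 ∉ [-0.5, 0.3) ⇒ out
candidate 6: (m,n)=(-15,8) → π∥ = -15+8·λ ≈ 26.54066, π⊥ = -15+8·λ' ≈ -16.54066 ∉ [-0.5, 0.3) ⇒ out
candidate 7: (m,n)=(0,-5) → π∥ = 0-5·λ ≈ -25.96291, π⊥ = 0-5·λ' ≈ 0.96291 ∉ [-0.5, 0.3) ⇒ out

2, 4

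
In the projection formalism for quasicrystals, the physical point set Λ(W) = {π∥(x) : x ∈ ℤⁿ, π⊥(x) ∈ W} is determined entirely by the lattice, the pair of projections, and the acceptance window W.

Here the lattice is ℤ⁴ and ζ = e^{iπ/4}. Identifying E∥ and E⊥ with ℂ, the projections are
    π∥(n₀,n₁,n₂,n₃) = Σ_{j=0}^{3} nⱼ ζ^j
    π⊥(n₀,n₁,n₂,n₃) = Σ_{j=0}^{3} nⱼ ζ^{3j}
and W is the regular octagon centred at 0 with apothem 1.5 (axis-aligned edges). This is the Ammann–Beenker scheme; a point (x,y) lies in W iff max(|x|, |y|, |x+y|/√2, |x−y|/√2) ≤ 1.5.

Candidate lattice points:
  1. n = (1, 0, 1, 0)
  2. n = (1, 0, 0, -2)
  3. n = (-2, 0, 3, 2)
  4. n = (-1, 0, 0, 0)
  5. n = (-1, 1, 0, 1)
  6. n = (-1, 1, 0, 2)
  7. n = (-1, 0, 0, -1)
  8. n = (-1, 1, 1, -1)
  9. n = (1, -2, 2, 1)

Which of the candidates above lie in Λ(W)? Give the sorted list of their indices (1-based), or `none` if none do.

π⊥(n) = n₀ + n₁ζ³ + n₂ζ⁶ + n₃ζ⁹ where ζ = e^{iπ/4}.
#1 (1, 0, 1, 0): internal (1.0000, -1.0000); octagon support 1.4142 vs apothem 1.5 → ∈ W
#2 (1, 0, 0, -2): internal (-0.4142, -1.4142); octagon support 1.4142 vs apothem 1.5 → ∈ W
#3 (-2, 0, 3, 2): internal (-0.5858, -1.5858); octagon support 1.5858 vs apothem 1.5 → ∉ W
#4 (-1, 0, 0, 0): internal (-1.0000, 0.0000); octagon support 1.0000 vs apothem 1.5 → ∈ W
#5 (-1, 1, 0, 1): internal (-1.0000, 1.4142); octagon support 1.7071 vs apothem 1.5 → ∉ W
#6 (-1, 1, 0, 2): internal (-0.2929, 2.1213); octagon support 2.1213 vs apothem 1.5 → ∉ W
#7 (-1, 0, 0, -1): internal (-1.7071, -0.7071); octagon support 1.7071 vs apothem 1.5 → ∉ W
#8 (-1, 1, 1, -1): internal (-2.4142, -1.0000); octagon support 2.4142 vs apothem 1.5 → ∉ W
#9 (1, -2, 2, 1): internal (3.1213, -2.7071); octagon support 4.1213 vs apothem 1.5 → ∉ W

1, 2, 4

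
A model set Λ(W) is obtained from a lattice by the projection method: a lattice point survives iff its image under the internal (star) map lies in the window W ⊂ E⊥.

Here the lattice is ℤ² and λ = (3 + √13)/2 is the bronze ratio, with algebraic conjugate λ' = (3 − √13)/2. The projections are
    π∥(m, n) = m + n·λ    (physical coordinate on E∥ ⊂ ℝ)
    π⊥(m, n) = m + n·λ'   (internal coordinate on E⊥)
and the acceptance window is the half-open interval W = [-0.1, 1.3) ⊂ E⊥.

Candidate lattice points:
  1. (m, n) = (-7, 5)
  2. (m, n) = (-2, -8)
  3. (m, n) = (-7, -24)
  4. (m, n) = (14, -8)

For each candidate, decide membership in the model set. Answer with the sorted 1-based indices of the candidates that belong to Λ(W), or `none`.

2, 3

Compute λ' = (3−√13)/2 = -0.30278, so π⊥(m,n) = m -0.30278·n.
#1 (-7,5): internal coord -7 + (5)·λ' = -8.51388; -8.51388 ∉ [-0.1, 1.3) → out
#2 (-2,-8): internal coord -2 + (-8)·λ' = +0.42221; +0.42221 ∈ [-0.1, 1.3) → IN Λ
#3 (-7,-24): internal coord -7 + (-24)·λ' = +0.26662; +0.26662 ∈ [-0.1, 1.3) → IN Λ
#4 (14,-8): internal coord 14 + (-8)·λ' = +16.42221; +16.42221 ∉ [-0.1, 1.3) → out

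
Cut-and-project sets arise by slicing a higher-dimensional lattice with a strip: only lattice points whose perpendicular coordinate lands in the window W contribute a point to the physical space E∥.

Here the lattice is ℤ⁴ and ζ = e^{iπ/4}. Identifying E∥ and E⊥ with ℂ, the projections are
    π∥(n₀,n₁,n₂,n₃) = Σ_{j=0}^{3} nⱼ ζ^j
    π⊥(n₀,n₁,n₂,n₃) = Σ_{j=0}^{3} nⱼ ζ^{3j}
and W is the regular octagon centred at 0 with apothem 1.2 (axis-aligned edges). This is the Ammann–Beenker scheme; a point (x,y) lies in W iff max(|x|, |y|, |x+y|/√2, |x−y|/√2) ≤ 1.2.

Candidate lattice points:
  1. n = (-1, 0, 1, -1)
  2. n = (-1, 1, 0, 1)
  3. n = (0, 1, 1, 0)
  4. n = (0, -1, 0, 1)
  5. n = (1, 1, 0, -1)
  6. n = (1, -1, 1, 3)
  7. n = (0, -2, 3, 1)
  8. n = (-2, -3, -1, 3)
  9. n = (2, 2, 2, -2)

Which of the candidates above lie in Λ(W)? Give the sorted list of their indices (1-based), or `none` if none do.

3, 5

π⊥(n) = n₀ + n₁ζ³ + n₂ζ⁶ + n₃ζ⁹ where ζ = e^{iπ/4}.
#1 (-1, 0, 1, -1): internal (-1.7071, -1.7071); octagon support 2.4142 vs apothem 1.2 → ∉ W
#2 (-1, 1, 0, 1): internal (-1.0000, 1.4142); octagon support 1.7071 vs apothem 1.2 → ∉ W
#3 (0, 1, 1, 0): internal (-0.7071, -0.2929); octagon support 0.7071 vs apothem 1.2 → ∈ W
#4 (0, -1, 0, 1): internal (1.4142, 0.0000); octagon support 1.4142 vs apothem 1.2 → ∉ W
#5 (1, 1, 0, -1): internal (-0.4142, 0.0000); octagon support 0.4142 vs apothem 1.2 → ∈ W
#6 (1, -1, 1, 3): internal (3.8284, 0.4142); octagon support 3.8284 vs apothem 1.2 → ∉ W
#7 (0, -2, 3, 1): internal (2.1213, -3.7071); octagon support 4.1213 vs apothem 1.2 → ∉ W
#8 (-2, -3, -1, 3): internal (2.2426, 1.0000); octagon support 2.2929 vs apothem 1.2 → ∉ W
#9 (2, 2, 2, -2): internal (-0.8284, -2.0000); octagon support 2.0000 vs apothem 1.2 → ∉ W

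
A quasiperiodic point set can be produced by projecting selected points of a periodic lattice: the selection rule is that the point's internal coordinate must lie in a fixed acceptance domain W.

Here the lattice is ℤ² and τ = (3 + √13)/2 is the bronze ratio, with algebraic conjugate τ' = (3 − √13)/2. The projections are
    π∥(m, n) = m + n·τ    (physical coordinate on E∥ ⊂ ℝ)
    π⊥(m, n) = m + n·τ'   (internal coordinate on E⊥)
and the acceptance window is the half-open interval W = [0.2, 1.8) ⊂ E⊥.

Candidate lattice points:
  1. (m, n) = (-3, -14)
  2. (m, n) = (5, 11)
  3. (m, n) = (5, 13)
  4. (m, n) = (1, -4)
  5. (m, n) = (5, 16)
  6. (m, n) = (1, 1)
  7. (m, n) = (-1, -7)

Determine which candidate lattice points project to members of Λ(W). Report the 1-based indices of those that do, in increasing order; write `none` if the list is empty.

Compute τ' = (3−√13)/2 = -0.302776, so π⊥(m,n) = m -0.302776·n.
#1 (-3,-14): internal coord -3 + (-14)·τ' = +1.238859; +1.238859 ∈ [0.2, 1.8) → IN Λ
#2 (5,11): internal coord 5 + (11)·τ' = +1.669468; +1.669468 ∈ [0.2, 1.8) → IN Λ
#3 (5,13): internal coord 5 + (13)·τ' = +1.063917; +1.063917 ∈ [0.2, 1.8) → IN Λ
#4 (1,-4): internal coord 1 + (-4)·τ' = +2.211103; +2.211103 ∉ [0.2, 1.8) → out
#5 (5,16): internal coord 5 + (16)·τ' = +0.155590; +0.155590 ∉ [0.2, 1.8) → out
#6 (1,1): internal coord 1 + (1)·τ' = +0.697224; +0.697224 ∈ [0.2, 1.8) → IN Λ
#7 (-1,-7): internal coord -1 + (-7)·τ' = +1.119429; +1.119429 ∈ [0.2, 1.8) → IN Λ

1, 2, 3, 6, 7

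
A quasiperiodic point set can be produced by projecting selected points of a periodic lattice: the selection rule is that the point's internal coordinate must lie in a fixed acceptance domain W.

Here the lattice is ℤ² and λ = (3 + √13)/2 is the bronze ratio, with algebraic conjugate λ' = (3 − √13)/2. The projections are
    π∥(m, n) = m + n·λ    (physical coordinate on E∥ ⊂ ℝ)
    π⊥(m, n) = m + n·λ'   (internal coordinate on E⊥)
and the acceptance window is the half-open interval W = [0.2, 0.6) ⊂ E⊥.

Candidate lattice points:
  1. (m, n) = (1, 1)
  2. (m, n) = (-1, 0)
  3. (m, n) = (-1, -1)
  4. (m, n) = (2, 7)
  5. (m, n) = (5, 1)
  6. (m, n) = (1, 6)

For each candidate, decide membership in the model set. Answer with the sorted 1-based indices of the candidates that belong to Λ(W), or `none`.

none

Numerically λ ≈ 3.302776 and λ' = −1/λ ≈ -0.302776.
candidate 1: (m,n)=(1,1) → π∥ = 1+1·λ ≈ 4.302776, π⊥ = 1+1·λ' ≈ 0.697224 ∉ [0.2, 0.6) ⇒ out
candidate 2: (m,n)=(-1,0) → π∥ = -1+0·λ ≈ -1.000000, π⊥ = -1+0·λ' ≈ -1.000000 ∉ [0.2, 0.6) ⇒ out
candidate 3: (m,n)=(-1,-1) → π∥ = -1-1·λ ≈ -4.302776, π⊥ = -1-1·λ' ≈ -0.697224 ∉ [0.2, 0.6) ⇒ out
candidate 4: (m,n)=(2,7) → π∥ = 2+7·λ ≈ 25.119429, π⊥ = 2+7·λ' ≈ -0.119429 ∉ [0.2, 0.6) ⇒ out
candidate 5: (m,n)=(5,1) → π∥ = 5+1·λ ≈ 8.302776, π⊥ = 5+1·λ' ≈ 4.697224 ∉ [0.2, 0.6) ⇒ out
candidate 6: (m,n)=(1,6) → π∥ = 1+6·λ ≈ 20.816654, π⊥ = 1+6·λ' ≈ -0.816654 ∉ [0.2, 0.6) ⇒ out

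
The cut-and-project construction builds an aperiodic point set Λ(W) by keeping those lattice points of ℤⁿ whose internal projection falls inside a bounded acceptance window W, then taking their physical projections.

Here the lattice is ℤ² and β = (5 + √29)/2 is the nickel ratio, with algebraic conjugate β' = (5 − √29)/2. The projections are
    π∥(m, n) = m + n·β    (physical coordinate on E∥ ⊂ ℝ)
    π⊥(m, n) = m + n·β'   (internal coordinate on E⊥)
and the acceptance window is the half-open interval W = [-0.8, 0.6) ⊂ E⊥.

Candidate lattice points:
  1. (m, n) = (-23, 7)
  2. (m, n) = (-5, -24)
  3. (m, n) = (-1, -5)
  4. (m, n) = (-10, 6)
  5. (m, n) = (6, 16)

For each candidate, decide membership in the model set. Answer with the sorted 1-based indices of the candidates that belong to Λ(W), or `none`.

Compute β' = (5−√29)/2 = -0.19258, so π⊥(m,n) = m -0.19258·n.
#1 (-23,7): internal coord -23 + (7)·β' = -24.34808; -24.34808 ∉ [-0.8, 0.6) → out
#2 (-5,-24): internal coord -5 + (-24)·β' = -0.37802; -0.37802 ∈ [-0.8, 0.6) → IN Λ
#3 (-1,-5): internal coord -1 + (-5)·β' = -0.03709; -0.03709 ∈ [-0.8, 0.6) → IN Λ
#4 (-10,6): internal coord -10 + (6)·β' = -11.15549; -11.15549 ∉ [-0.8, 0.6) → out
#5 (6,16): internal coord 6 + (16)·β' = +2.91868; +2.91868 ∉ [-0.8, 0.6) → out

2, 3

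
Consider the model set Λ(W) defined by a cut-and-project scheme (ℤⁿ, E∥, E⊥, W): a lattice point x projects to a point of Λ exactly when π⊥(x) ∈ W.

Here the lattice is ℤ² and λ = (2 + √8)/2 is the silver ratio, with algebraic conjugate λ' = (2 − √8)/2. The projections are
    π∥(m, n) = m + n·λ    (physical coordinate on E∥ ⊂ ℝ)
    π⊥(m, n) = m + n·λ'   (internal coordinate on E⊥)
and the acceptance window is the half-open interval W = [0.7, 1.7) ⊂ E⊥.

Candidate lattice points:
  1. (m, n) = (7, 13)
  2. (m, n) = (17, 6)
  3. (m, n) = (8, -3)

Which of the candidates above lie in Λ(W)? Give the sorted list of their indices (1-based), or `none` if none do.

λ' = (2−√8)/2 ≈ -0.4142.
[1] lift (7,13): star map gives 1.6152; window check 0.7 ≤ 1.6152 < 1.7 is true → IN Λ
[2] lift (17,6): star map gives 14.5147; window check 0.7 ≤ 14.5147 < 1.7 is false → out
[3] lift (8,-3): star map gives 9.2426; window check 0.7 ≤ 9.2426 < 1.7 is false → out

1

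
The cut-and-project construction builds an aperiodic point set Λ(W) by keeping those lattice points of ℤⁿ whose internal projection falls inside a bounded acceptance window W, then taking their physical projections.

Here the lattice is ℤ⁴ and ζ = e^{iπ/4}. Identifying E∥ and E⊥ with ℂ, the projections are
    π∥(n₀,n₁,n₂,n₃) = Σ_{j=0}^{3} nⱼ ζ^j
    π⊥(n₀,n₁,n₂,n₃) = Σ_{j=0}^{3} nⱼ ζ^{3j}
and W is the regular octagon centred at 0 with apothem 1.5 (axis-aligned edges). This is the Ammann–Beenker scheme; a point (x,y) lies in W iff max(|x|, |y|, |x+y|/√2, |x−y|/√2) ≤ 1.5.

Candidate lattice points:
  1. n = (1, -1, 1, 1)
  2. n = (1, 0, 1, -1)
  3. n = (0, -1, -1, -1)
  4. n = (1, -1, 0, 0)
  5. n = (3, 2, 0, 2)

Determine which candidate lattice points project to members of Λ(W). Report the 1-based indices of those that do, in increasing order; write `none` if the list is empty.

3

With ζ = e^{iπ/4} the internal vectors are ζ^0,ζ^3,ζ^6,ζ^9.
candidate 1: n = (1, -1, 1, 1) → π⊥ ≈ (+2.4142, -1.0000); max(|x|,|y|,|x±y|/√2) = 2.4142 > 1.5 ⇒ ∉ W
candidate 2: n = (1, 0, 1, -1) → π⊥ ≈ (+0.2929, -1.7071); max(|x|,|y|,|x±y|/√2) = 1.7071 > 1.5 ⇒ ∉ W
candidate 3: n = (0, -1, -1, -1) → π⊥ ≈ (+0.0000, -0.4142); max(|x|,|y|,|x±y|/√2) = 0.4142 ≤ 1.5 ⇒ ∈ W
candidate 4: n = (1, -1, 0, 0) → π⊥ ≈ (+1.7071, -0.7071); max(|x|,|y|,|x±y|/√2) = 1.7071 > 1.5 ⇒ ∉ W
candidate 5: n = (3, 2, 0, 2) → π⊥ ≈ (+3.0000, +2.8284); max(|x|,|y|,|x±y|/√2) = 4.1213 > 1.5 ⇒ ∉ W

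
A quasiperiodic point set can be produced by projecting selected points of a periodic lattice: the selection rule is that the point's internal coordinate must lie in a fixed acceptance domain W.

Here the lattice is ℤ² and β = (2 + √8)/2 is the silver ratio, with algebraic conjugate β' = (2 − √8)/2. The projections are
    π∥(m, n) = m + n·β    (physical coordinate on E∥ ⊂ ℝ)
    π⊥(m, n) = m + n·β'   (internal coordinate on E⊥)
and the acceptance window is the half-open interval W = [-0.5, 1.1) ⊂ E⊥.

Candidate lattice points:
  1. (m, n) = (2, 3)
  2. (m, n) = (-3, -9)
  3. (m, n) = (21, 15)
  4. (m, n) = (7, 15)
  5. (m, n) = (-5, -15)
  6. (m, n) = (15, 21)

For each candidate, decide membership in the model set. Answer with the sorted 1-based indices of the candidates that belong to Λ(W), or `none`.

β' = (2−√8)/2 ≈ -0.414214.
[1] lift (2,3): star map gives 0.757359; window check -0.5 ≤ 0.757359 < 1.1 is true → IN Λ
[2] lift (-3,-9): star map gives 0.727922; window check -0.5 ≤ 0.727922 < 1.1 is true → IN Λ
[3] lift (21,15): star map gives 14.786797; window check -0.5 ≤ 14.786797 < 1.1 is false → out
[4] lift (7,15): star map gives 0.786797; window check -0.5 ≤ 0.786797 < 1.1 is true → IN Λ
[5] lift (-5,-15): star map gives 1.213203; window check -0.5 ≤ 1.213203 < 1.1 is false → out
[6] lift (15,21): star map gives 6.301515; window check -0.5 ≤ 6.301515 < 1.1 is false → out

1, 2, 4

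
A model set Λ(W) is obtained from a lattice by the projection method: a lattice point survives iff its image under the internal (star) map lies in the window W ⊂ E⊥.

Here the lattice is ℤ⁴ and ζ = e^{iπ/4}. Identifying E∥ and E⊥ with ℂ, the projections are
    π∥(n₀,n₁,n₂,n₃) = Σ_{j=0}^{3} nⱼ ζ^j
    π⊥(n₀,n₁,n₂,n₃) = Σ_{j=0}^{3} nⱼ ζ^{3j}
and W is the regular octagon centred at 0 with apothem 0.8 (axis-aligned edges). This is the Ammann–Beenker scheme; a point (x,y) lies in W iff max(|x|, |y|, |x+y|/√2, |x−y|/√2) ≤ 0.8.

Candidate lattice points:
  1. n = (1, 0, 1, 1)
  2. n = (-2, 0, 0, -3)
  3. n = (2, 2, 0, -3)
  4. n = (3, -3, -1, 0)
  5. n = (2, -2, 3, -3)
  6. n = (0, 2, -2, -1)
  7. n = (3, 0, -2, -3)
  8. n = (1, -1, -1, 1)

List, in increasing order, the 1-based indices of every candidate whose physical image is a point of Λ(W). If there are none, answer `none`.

π⊥(n) = n₀ + n₁ζ³ + n₂ζ⁶ + n₃ζ⁹ where ζ = e^{iπ/4}.
#1 (1, 0, 1, 1): internal (1.707107, -0.292893); octagon support 1.707107 vs apothem 0.8 → ∉ W
#2 (-2, 0, 0, -3): internal (-4.121320, -2.121320); octagon support 4.414214 vs apothem 0.8 → ∉ W
#3 (2, 2, 0, -3): internal (-1.535534, -0.707107); octagon support 1.585786 vs apothem 0.8 → ∉ W
#4 (3, -3, -1, 0): internal (5.121320, -1.121320); octagon support 5.121320 vs apothem 0.8 → ∉ W
#5 (2, -2, 3, -3): internal (1.292893, -6.535534); octagon support 6.535534 vs apothem 0.8 → ∉ W
#6 (0, 2, -2, -1): internal (-2.121320, 2.707107); octagon support 3.414214 vs apothem 0.8 → ∉ W
#7 (3, 0, -2, -3): internal (0.878680, -0.121320); octagon support 0.878680 vs apothem 0.8 → ∉ W
#8 (1, -1, -1, 1): internal (2.414214, 1.000000); octagon support 2.414214 vs apothem 0.8 → ∉ W

none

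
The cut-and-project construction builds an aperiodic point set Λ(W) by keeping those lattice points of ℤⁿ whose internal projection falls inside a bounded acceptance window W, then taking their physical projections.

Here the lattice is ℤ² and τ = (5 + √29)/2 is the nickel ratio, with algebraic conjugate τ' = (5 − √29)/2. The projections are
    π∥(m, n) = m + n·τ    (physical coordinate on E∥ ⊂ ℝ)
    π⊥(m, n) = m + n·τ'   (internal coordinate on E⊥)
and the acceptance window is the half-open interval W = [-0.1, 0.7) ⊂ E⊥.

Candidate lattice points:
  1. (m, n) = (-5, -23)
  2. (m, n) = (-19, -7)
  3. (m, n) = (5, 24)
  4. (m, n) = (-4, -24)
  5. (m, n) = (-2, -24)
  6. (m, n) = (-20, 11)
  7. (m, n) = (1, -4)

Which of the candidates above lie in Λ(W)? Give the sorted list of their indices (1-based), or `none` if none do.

3, 4

τ' = (5−√29)/2 ≈ -0.1926.
candidate 1: (m,n)=(-5,-23) → π∥ = -5-23·τ ≈ -124.4294, π⊥ = -5-23·τ' ≈ -0.5706 ∉ [-0.1, 0.7) ⇒ out
candidate 2: (m,n)=(-19,-7) → π∥ = -19-7·τ ≈ -55.3481, π⊥ = -19-7·τ' ≈ -17.6519 ∉ [-0.1, 0.7) ⇒ out
candidate 3: (m,n)=(5,24) → π∥ = 5+24·τ ≈ 129.6220, π⊥ = 5+24·τ' ≈ 0.3780 ∈ [-0.1, 0.7) ⇒ IN Λ
candidate 4: (m,n)=(-4,-24) → π∥ = -4-24·τ ≈ -128.6220, π⊥ = -4-24·τ' ≈ 0.6220 ∈ [-0.1, 0.7) ⇒ IN Λ
candidate 5: (m,n)=(-2,-24) → π∥ = -2-24·τ ≈ -126.6220, π⊥ = -2-24·τ' ≈ 2.6220 ∉ [-0.1, 0.7) ⇒ out
candidate 6: (m,n)=(-20,11) → π∥ = -20+11·τ ≈ 37.1184, π⊥ = -20+11·τ' ≈ -22.1184 ∉ [-0.1, 0.7) ⇒ out
candidate 7: (m,n)=(1,-4) → π∥ = 1-4·τ ≈ -19.7703, π⊥ = 1-4·τ' ≈ 1.7703 ∉ [-0.1, 0.7) ⇒ out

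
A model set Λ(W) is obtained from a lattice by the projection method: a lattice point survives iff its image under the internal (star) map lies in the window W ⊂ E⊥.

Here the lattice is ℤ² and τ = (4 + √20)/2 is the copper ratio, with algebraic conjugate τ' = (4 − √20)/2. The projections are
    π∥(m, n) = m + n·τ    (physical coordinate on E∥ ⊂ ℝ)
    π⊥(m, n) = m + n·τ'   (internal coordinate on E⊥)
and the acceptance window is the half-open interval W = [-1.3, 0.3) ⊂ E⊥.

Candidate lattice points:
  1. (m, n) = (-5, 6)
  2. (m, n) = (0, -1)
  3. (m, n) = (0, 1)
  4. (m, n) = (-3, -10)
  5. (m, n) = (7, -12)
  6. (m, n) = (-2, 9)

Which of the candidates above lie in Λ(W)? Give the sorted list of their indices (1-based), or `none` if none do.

Compute τ' = (4−√20)/2 = -0.2361, so π⊥(m,n) = m -0.2361·n.
[1] lift (-5,6): star map gives -6.4164; window check -1.3 ≤ -6.4164 < 0.3 is false → out
[2] lift (0,-1): star map gives 0.2361; window check -1.3 ≤ 0.2361 < 0.3 is true → IN Λ
[3] lift (0,1): star map gives -0.2361; window check -1.3 ≤ -0.2361 < 0.3 is true → IN Λ
[4] lift (-3,-10): star map gives -0.6393; window check -1.3 ≤ -0.6393 < 0.3 is true → IN Λ
[5] lift (7,-12): star map gives 9.8328; window check -1.3 ≤ 9.8328 < 0.3 is false → out
[6] lift (-2,9): star map gives -4.1246; window check -1.3 ≤ -4.1246 < 0.3 is false → out

2, 3, 4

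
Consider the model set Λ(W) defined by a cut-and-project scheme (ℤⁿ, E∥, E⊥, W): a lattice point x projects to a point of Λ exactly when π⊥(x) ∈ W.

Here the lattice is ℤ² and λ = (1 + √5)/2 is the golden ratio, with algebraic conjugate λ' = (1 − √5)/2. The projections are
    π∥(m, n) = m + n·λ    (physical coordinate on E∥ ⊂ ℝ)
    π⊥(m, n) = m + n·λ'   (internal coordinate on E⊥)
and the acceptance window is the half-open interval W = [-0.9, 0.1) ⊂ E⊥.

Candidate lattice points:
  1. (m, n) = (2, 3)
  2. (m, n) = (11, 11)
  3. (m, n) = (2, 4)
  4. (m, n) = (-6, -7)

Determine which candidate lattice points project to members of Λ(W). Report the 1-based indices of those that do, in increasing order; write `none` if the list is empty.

Compute λ' = (1−√5)/2 = -0.61803, so π⊥(m,n) = m -0.61803·n.
#1 (2,3): internal coord 2 + (3)·λ' = +0.14590; +0.14590 ∉ [-0.9, 0.1) → out
#2 (11,11): internal coord 11 + (11)·λ' = +4.20163; +4.20163 ∉ [-0.9, 0.1) → out
#3 (2,4): internal coord 2 + (4)·λ' = -0.47214; -0.47214 ∈ [-0.9, 0.1) → IN Λ
#4 (-6,-7): internal coord -6 + (-7)·λ' = -1.67376; -1.67376 ∉ [-0.9, 0.1) → out

3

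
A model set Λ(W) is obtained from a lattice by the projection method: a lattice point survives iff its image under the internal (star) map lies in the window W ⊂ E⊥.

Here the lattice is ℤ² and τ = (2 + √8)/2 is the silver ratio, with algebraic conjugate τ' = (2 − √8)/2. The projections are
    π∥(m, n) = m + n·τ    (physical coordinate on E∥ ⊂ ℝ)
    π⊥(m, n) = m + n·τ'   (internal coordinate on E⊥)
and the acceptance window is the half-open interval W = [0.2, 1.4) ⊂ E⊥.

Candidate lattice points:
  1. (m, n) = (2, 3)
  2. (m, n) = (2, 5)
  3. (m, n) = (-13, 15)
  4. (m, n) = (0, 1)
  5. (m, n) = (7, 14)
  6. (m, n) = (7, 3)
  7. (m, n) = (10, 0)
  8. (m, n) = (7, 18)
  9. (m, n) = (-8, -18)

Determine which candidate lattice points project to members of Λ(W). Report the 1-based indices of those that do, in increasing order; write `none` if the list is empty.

Compute τ' = (2−√8)/2 = -0.4142, so π⊥(m,n) = m -0.4142·n.
candidate 1: (m,n)=(2,3) → π∥ = 2+3·τ ≈ 9.2426, π⊥ = 2+3·τ' ≈ 0.7574 ∈ [0.2, 1.4) ⇒ IN Λ
candidate 2: (m,n)=(2,5) → π∥ = 2+5·τ ≈ 14.0711, π⊥ = 2+5·τ' ≈ -0.0711 ∉ [0.2, 1.4) ⇒ out
candidate 3: (m,n)=(-13,15) → π∥ = -13+15·τ ≈ 23.2132, π⊥ = -13+15·τ' ≈ -19.2132 ∉ [0.2, 1.4) ⇒ out
candidate 4: (m,n)=(0,1) → π∥ = 0+1·τ ≈ 2.4142, π⊥ = 0+1·τ' ≈ -0.4142 ∉ [0.2, 1.4) ⇒ out
candidate 5: (m,n)=(7,14) → π∥ = 7+14·τ ≈ 40.7990, π⊥ = 7+14·τ' ≈ 1.2010 ∈ [0.2, 1.4) ⇒ IN Λ
candidate 6: (m,n)=(7,3) → π∥ = 7+3·τ ≈ 14.2426, π⊥ = 7+3·τ' ≈ 5.7574 ∉ [0.2, 1.4) ⇒ out
candidate 7: (m,n)=(10,0) → π∥ = 10+0·τ ≈ 10.0000, π⊥ = 10+0·τ' ≈ 10.0000 ∉ [0.2, 1.4) ⇒ out
candidate 8: (m,n)=(7,18) → π∥ = 7+18·τ ≈ 50.4558, π⊥ = 7+18·τ' ≈ -0.4558 ∉ [0.2, 1.4) ⇒ out
candidate 9: (m,n)=(-8,-18) → π∥ = -8-18·τ ≈ -51.4558, π⊥ = -8-18·τ' ≈ -0.5442 ∉ [0.2, 1.4) ⇒ out

1, 5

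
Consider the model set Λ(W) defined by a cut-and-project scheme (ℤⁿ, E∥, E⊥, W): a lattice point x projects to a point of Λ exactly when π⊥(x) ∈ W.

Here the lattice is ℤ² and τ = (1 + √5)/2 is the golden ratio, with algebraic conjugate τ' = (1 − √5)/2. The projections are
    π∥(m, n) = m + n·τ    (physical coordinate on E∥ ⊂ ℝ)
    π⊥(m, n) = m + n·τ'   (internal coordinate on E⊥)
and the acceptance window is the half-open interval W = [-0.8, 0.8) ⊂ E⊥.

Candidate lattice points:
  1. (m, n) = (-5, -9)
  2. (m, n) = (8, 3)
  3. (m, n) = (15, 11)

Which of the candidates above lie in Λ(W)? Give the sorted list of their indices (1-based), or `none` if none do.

Numerically τ ≈ 1.61803 and τ' = −1/τ ≈ -0.61803.
candidate 1: (m,n)=(-5,-9) → π∥ = -5-9·τ ≈ -19.56231, π⊥ = -5-9·τ' ≈ 0.56231 ∈ [-0.8, 0.8) ⇒ IN Λ
candidate 2: (m,n)=(8,3) → π∥ = 8+3·τ ≈ 12.85410, π⊥ = 8+3·τ' ≈ 6.14590 ∉ [-0.8, 0.8) ⇒ out
candidate 3: (m,n)=(15,11) → π∥ = 15+11·τ ≈ 32.79837, π⊥ = 15+11·τ' ≈ 8.20163 ∉ [-0.8, 0.8) ⇒ out

1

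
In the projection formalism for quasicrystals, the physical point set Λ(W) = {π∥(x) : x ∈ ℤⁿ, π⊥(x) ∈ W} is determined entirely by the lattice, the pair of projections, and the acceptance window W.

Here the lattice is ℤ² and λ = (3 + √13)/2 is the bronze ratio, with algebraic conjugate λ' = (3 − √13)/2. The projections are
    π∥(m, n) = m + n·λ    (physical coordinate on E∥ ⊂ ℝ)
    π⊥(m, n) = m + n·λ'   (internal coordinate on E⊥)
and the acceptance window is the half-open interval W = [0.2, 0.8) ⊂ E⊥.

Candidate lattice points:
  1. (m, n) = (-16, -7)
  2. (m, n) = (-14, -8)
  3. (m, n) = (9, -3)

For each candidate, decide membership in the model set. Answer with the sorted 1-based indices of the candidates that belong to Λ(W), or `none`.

Numerically λ ≈ 3.302776 and λ' = −1/λ ≈ -0.302776.
[1] lift (-16,-7): star map gives -13.880571; window check 0.2 ≤ -13.880571 < 0.8 is false → out
[2] lift (-14,-8): star map gives -11.577795; window check 0.2 ≤ -11.577795 < 0.8 is false → out
[3] lift (9,-3): star map gives 9.908327; window check 0.2 ≤ 9.908327 < 0.8 is false → out

none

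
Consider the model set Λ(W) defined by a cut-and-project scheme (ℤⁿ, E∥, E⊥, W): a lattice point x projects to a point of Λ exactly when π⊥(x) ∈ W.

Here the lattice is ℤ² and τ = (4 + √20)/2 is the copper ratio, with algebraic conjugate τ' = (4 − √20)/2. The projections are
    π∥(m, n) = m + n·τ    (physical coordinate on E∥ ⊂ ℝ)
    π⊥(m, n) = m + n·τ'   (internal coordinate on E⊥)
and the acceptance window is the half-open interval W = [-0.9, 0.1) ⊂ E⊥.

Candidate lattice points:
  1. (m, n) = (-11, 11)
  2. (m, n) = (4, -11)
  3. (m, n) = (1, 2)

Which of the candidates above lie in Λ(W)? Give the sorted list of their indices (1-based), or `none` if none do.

none

τ' = (4−√20)/2 ≈ -0.236068.
candidate 1: (m,n)=(-11,11) → π∥ = -11+11·τ ≈ 35.596748, π⊥ = -11+11·τ' ≈ -13.596748 ∉ [-0.9, 0.1) ⇒ out
candidate 2: (m,n)=(4,-11) → π∥ = 4-11·τ ≈ -42.596748, π⊥ = 4-11·τ' ≈ 6.596748 ∉ [-0.9, 0.1) ⇒ out
candidate 3: (m,n)=(1,2) → π∥ = 1+2·τ ≈ 9.472136, π⊥ = 1+2·τ' ≈ 0.527864 ∉ [-0.9, 0.1) ⇒ out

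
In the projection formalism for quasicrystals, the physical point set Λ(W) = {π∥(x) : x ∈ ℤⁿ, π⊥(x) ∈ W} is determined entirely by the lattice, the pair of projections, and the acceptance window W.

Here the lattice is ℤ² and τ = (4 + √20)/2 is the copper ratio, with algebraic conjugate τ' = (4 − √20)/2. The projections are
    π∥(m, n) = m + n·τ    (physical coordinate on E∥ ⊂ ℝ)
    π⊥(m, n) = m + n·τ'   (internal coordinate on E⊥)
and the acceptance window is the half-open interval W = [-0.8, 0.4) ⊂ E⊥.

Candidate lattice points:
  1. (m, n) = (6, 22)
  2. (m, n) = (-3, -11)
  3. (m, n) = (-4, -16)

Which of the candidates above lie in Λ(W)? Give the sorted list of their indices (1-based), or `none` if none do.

2, 3

Numerically τ ≈ 4.2361 and τ' = −1/τ ≈ -0.2361.
candidate 1: (m,n)=(6,22) → π∥ = 6+22·τ ≈ 99.1935, π⊥ = 6+22·τ' ≈ 0.8065 ∉ [-0.8, 0.4) ⇒ out
candidate 2: (m,n)=(-3,-11) → π∥ = -3-11·τ ≈ -49.5967, π⊥ = -3-11·τ' ≈ -0.4033 ∈ [-0.8, 0.4) ⇒ IN Λ
candidate 3: (m,n)=(-4,-16) → π∥ = -4-16·τ ≈ -71.7771, π⊥ = -4-16·τ' ≈ -0.2229 ∈ [-0.8, 0.4) ⇒ IN Λ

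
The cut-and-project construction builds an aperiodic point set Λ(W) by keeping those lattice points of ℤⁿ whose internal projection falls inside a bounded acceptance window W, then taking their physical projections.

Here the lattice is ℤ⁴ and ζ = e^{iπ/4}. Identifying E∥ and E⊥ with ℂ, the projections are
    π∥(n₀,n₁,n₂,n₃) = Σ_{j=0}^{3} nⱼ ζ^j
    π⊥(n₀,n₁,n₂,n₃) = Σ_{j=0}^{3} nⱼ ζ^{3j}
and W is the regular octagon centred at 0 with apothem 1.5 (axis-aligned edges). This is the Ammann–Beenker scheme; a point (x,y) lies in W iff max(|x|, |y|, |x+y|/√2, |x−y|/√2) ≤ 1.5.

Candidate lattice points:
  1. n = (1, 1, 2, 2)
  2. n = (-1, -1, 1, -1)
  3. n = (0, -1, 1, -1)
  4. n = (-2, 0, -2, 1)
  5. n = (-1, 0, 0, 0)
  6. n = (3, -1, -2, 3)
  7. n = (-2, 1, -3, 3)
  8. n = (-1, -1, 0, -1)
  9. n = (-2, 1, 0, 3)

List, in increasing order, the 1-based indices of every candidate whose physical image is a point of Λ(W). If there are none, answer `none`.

π⊥(n) = n₀ + n₁ζ³ + n₂ζ⁶ + n₃ζ⁹ where ζ = e^{iπ/4}.
#1 (1, 1, 2, 2): internal (1.7071, 0.1213); octagon support 1.7071 vs apothem 1.5 → ∉ W
#2 (-1, -1, 1, -1): internal (-1.0000, -2.4142); octagon support 2.4142 vs apothem 1.5 → ∉ W
#3 (0, -1, 1, -1): internal (0.0000, -2.4142); octagon support 2.4142 vs apothem 1.5 → ∉ W
#4 (-2, 0, -2, 1): internal (-1.2929, 2.7071); octagon support 2.8284 vs apothem 1.5 → ∉ W
#5 (-1, 0, 0, 0): internal (-1.0000, 0.0000); octagon support 1.0000 vs apothem 1.5 → ∈ W
#6 (3, -1, -2, 3): internal (5.8284, 3.4142); octagon support 6.5355 vs apothem 1.5 → ∉ W
#7 (-2, 1, -3, 3): internal (-0.5858, 5.8284); octagon support 5.8284 vs apothem 1.5 → ∉ W
#8 (-1, -1, 0, -1): internal (-1.0000, -1.4142); octagon support 1.7071 vs apothem 1.5 → ∉ W
#9 (-2, 1, 0, 3): internal (-0.5858, 2.8284); octagon support 2.8284 vs apothem 1.5 → ∉ W

5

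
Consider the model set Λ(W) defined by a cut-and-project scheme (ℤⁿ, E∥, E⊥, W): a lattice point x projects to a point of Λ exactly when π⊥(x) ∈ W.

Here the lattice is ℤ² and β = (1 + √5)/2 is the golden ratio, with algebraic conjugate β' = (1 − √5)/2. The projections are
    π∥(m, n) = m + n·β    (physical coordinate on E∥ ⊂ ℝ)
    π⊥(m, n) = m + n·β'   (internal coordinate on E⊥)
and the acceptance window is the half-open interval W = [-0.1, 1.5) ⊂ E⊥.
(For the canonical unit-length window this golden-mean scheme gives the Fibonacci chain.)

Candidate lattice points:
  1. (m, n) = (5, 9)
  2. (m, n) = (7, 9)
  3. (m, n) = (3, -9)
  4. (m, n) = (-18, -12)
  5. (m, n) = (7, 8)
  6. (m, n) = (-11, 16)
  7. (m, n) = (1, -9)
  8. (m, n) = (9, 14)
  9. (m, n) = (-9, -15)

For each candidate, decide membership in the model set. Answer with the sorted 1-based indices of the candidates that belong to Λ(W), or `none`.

2, 8, 9

Compute β' = (1−√5)/2 = -0.618034, so π⊥(m,n) = m -0.618034·n.
candidate 1: (m,n)=(5,9) → π∥ = 5+9·β ≈ 19.562306, π⊥ = 5+9·β' ≈ -0.562306 ∉ [-0.1, 1.5) ⇒ out
candidate 2: (m,n)=(7,9) → π∥ = 7+9·β ≈ 21.562306, π⊥ = 7+9·β' ≈ 1.437694 ∈ [-0.1, 1.5) ⇒ IN Λ
candidate 3: (m,n)=(3,-9) → π∥ = 3-9·β ≈ -11.562306, π⊥ = 3-9·β' ≈ 8.562306 ∉ [-0.1, 1.5) ⇒ out
candidate 4: (m,n)=(-18,-12) → π∥ = -18-12·β ≈ -37.416408, π⊥ = -18-12·β' ≈ -10.583592 ∉ [-0.1, 1.5) ⇒ out
candidate 5: (m,n)=(7,8) → π∥ = 7+8·β ≈ 19.944272, π⊥ = 7+8·β' ≈ 2.055728 ∉ [-0.1, 1.5) ⇒ out
candidate 6: (m,n)=(-11,16) → π∥ = -11+16·β ≈ 14.888544, π⊥ = -11+16·β' ≈ -20.888544 ∉ [-0.1, 1.5) ⇒ out
candidate 7: (m,n)=(1,-9) → π∥ = 1-9·β ≈ -13.562306, π⊥ = 1-9·β' ≈ 6.562306 ∉ [-0.1, 1.5) ⇒ out
candidate 8: (m,n)=(9,14) → π∥ = 9+14·β ≈ 31.652476, π⊥ = 9+14·β' ≈ 0.347524 ∈ [-0.1, 1.5) ⇒ IN Λ
candidate 9: (m,n)=(-9,-15) → π∥ = -9-15·β ≈ -33.270510, π⊥ = -9-15·β' ≈ 0.270510 ∈ [-0.1, 1.5) ⇒ IN Λ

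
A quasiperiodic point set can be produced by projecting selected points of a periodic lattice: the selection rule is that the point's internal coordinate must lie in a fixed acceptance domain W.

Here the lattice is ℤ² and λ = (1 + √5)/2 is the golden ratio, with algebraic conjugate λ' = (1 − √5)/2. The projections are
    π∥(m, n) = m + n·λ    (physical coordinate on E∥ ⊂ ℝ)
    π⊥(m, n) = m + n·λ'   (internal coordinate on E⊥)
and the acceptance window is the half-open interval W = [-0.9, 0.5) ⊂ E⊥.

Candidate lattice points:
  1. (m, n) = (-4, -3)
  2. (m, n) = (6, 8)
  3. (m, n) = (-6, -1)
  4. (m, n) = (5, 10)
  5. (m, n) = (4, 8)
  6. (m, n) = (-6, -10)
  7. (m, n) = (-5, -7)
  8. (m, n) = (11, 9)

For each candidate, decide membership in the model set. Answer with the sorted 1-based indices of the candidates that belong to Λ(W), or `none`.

6, 7

Numerically λ ≈ 1.618034 and λ' = −1/λ ≈ -0.618034.
candidate 1: (m,n)=(-4,-3) → π∥ = -4-3·λ ≈ -8.854102, π⊥ = -4-3·λ' ≈ -2.145898 ∉ [-0.9, 0.5) ⇒ out
candidate 2: (m,n)=(6,8) → π∥ = 6+8·λ ≈ 18.944272, π⊥ = 6+8·λ' ≈ 1.055728 ∉ [-0.9, 0.5) ⇒ out
candidate 3: (m,n)=(-6,-1) → π∥ = -6-1·λ ≈ -7.618034, π⊥ = -6-1·λ' ≈ -5.381966 ∉ [-0.9, 0.5) ⇒ out
candidate 4: (m,n)=(5,10) → π∥ = 5+10·λ ≈ 21.180340, π⊥ = 5+10·λ' ≈ -1.180340 ∉ [-0.9, 0.5) ⇒ out
candidate 5: (m,n)=(4,8) → π∥ = 4+8·λ ≈ 16.944272, π⊥ = 4+8·λ' ≈ -0.944272 ∉ [-0.9, 0.5) ⇒ out
candidate 6: (m,n)=(-6,-10) → π∥ = -6-10·λ ≈ -22.180340, π⊥ = -6-10·λ' ≈ 0.180340 ∈ [-0.9, 0.5) ⇒ IN Λ
candidate 7: (m,n)=(-5,-7) → π∥ = -5-7·λ ≈ -16.326238, π⊥ = -5-7·λ' ≈ -0.673762 ∈ [-0.9, 0.5) ⇒ IN Λ
candidate 8: (m,n)=(11,9) → π∥ = 11+9·λ ≈ 25.562306, π⊥ = 11+9·λ' ≈ 5.437694 ∉ [-0.9, 0.5) ⇒ out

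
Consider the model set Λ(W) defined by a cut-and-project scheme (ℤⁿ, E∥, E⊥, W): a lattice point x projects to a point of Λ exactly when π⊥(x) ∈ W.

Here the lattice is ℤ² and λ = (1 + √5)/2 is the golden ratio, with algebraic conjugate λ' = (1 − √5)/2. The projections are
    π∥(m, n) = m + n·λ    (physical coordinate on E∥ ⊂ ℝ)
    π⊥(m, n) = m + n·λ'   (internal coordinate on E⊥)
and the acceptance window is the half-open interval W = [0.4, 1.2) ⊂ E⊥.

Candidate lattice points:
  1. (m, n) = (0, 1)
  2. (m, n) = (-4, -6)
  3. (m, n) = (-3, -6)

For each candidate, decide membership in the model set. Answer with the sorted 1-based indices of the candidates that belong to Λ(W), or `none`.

3

Numerically λ ≈ 1.6180 and λ' = −1/λ ≈ -0.6180.
#1 (0,1): internal coord 0 + (1)·λ' = -0.6180; -0.6180 ∉ [0.4, 1.2) → out
#2 (-4,-6): internal coord -4 + (-6)·λ' = -0.2918; -0.2918 ∉ [0.4, 1.2) → out
#3 (-3,-6): internal coord -3 + (-6)·λ' = +0.7082; +0.7082 ∈ [0.4, 1.2) → IN Λ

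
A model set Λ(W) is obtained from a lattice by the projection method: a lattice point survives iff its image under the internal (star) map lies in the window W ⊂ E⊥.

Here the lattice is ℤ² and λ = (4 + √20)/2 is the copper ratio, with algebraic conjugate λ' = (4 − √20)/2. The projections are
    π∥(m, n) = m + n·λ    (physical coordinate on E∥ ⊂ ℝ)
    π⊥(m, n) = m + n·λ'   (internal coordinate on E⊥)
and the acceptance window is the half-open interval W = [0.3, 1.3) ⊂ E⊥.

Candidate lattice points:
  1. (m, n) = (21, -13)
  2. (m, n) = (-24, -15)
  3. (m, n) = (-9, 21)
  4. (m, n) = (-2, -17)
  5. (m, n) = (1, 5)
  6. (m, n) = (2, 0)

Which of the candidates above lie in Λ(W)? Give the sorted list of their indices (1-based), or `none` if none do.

λ' = (4−√20)/2 ≈ -0.236068.
candidate 1: (m,n)=(21,-13) → π∥ = 21-13·λ ≈ -34.068884, π⊥ = 21-13·λ' ≈ 24.068884 ∉ [0.3, 1.3) ⇒ out
candidate 2: (m,n)=(-24,-15) → π∥ = -24-15·λ ≈ -87.541020, π⊥ = -24-15·λ' ≈ -20.458980 ∉ [0.3, 1.3) ⇒ out
candidate 3: (m,n)=(-9,21) → π∥ = -9+21·λ ≈ 79.957428, π⊥ = -9+21·λ' ≈ -13.957428 ∉ [0.3, 1.3) ⇒ out
candidate 4: (m,n)=(-2,-17) → π∥ = -2-17·λ ≈ -74.013156, π⊥ = -2-17·λ' ≈ 2.013156 ∉ [0.3, 1.3) ⇒ out
candidate 5: (m,n)=(1,5) → π∥ = 1+5·λ ≈ 22.180340, π⊥ = 1+5·λ' ≈ -0.180340 ∉ [0.3, 1.3) ⇒ out
candidate 6: (m,n)=(2,0) → π∥ = 2+0·λ ≈ 2.000000, π⊥ = 2+0·λ' ≈ 2.000000 ∉ [0.3, 1.3) ⇒ out

none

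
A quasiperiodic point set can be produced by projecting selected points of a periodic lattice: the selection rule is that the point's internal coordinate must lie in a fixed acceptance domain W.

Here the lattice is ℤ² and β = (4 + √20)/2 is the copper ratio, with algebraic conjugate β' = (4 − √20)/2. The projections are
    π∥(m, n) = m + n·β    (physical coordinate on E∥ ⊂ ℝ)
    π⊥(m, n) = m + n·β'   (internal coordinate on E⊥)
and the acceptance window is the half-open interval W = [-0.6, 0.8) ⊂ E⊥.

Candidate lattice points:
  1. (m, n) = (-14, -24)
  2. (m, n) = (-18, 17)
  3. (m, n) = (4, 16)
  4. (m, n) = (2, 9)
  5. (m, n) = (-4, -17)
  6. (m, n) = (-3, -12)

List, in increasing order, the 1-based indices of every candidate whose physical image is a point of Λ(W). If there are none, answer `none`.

3, 4, 5, 6

Compute β' = (4−√20)/2 = -0.23607, so π⊥(m,n) = m -0.23607·n.
#1 (-14,-24): internal coord -14 + (-24)·β' = -8.33437; -8.33437 ∉ [-0.6, 0.8) → out
#2 (-18,17): internal coord -18 + (17)·β' = -22.01316; -22.01316 ∉ [-0.6, 0.8) → out
#3 (4,16): internal coord 4 + (16)·β' = +0.22291; +0.22291 ∈ [-0.6, 0.8) → IN Λ
#4 (2,9): internal coord 2 + (9)·β' = -0.12461; -0.12461 ∈ [-0.6, 0.8) → IN Λ
#5 (-4,-17): internal coord -4 + (-17)·β' = +0.01316; +0.01316 ∈ [-0.6, 0.8) → IN Λ
#6 (-3,-12): internal coord -3 + (-12)·β' = -0.16718; -0.16718 ∈ [-0.6, 0.8) → IN Λ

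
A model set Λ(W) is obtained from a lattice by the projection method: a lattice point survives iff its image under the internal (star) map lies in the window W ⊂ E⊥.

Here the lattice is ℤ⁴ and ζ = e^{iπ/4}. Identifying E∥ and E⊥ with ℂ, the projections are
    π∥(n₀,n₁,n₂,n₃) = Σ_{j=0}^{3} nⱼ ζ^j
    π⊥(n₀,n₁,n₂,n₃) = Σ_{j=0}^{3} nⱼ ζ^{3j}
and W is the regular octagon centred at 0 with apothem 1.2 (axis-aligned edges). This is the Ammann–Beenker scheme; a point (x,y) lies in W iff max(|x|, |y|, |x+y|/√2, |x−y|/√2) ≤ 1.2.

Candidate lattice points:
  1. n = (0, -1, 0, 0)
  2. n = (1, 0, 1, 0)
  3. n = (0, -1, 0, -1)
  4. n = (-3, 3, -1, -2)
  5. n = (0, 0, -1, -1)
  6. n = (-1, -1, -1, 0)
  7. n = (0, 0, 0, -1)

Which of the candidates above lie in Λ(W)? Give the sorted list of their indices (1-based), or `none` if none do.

Internal map: ζ^{3j} for j=0..3 gives (1,0), (−√2/2,√2/2), (0,−1), (√2/2,√2/2).
candidate 1: n = (0, -1, 0, 0) → π⊥ ≈ (+0.7071, -0.7071); max(|x|,|y|,|x±y|/√2) = 1.0000 ≤ 1.2 ⇒ ∈ W
candidate 2: n = (1, 0, 1, 0) → π⊥ ≈ (+1.0000, -1.0000); max(|x|,|y|,|x±y|/√2) = 1.4142 > 1.2 ⇒ ∉ W
candidate 3: n = (0, -1, 0, -1) → π⊥ ≈ (+0.0000, -1.4142); max(|x|,|y|,|x±y|/√2) = 1.4142 > 1.2 ⇒ ∉ W
candidate 4: n = (-3, 3, -1, -2) → π⊥ ≈ (-6.5355, +1.7071); max(|x|,|y|,|x±y|/√2) = 6.5355 > 1.2 ⇒ ∉ W
candidate 5: n = (0, 0, -1, -1) → π⊥ ≈ (-0.7071, +0.2929); max(|x|,|y|,|x±y|/√2) = 0.7071 ≤ 1.2 ⇒ ∈ W
candidate 6: n = (-1, -1, -1, 0) → π⊥ ≈ (-0.2929, +0.2929); max(|x|,|y|,|x±y|/√2) = 0.4142 ≤ 1.2 ⇒ ∈ W
candidate 7: n = (0, 0, 0, -1) → π⊥ ≈ (-0.7071, -0.7071); max(|x|,|y|,|x±y|/√2) = 1.0000 ≤ 1.2 ⇒ ∈ W

1, 5, 6, 7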